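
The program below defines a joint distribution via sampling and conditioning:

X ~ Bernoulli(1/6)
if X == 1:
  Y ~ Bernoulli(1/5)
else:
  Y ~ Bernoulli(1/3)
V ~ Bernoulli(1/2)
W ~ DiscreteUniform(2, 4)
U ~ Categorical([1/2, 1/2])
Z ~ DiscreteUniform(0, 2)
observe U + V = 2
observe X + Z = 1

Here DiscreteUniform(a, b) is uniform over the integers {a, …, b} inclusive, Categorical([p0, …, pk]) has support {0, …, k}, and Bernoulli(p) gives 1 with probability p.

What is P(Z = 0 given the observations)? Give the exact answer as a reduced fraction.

Enumerate traces; 12 have nonzero weight after conditioning:
  (X=0, Y=0, V=1, W=2, U=1, Z=1) weight 5/324
  (X=0, Y=0, V=1, W=3, U=1, Z=1) weight 5/324
  (X=0, Y=0, V=1, W=4, U=1, Z=1) weight 5/324
  (X=0, Y=1, V=1, W=2, U=1, Z=1) weight 5/648
  (X=0, Y=1, V=1, W=3, U=1, Z=1) weight 5/648
  (X=0, Y=1, V=1, W=4, U=1, Z=1) weight 5/648
  (X=1, Y=0, V=1, W=2, U=1, Z=0) weight 1/270
  (X=1, Y=0, V=1, W=3, U=1, Z=0) weight 1/270
  … 4 more
Group by Z:
  weight(Z=0) = 1/72
  weight(Z=1) = 5/72
Total weight = 1/72 + 5/72 = 1/12
P(Z=0 | obs) = 1/72 / 1/12 = 1/6
P(Z=1 | obs) = 5/72 / 1/12 = 5/6

P(Z = 0 | obs) = 1/6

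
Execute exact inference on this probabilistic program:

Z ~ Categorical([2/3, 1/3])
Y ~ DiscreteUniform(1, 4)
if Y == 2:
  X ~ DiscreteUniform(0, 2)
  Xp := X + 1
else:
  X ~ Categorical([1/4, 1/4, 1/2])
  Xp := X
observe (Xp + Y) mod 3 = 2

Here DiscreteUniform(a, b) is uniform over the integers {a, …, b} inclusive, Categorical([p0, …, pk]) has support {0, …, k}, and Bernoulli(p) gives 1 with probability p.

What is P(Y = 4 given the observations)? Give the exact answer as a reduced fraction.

Enumerate traces; 8 have nonzero weight after conditioning:
  (Z=0, Y=1, X=1) weight 1/24
  (Z=0, Y=2, X=2) weight 1/18
  (Z=0, Y=3, X=2) weight 1/12
  (Z=0, Y=4, X=1) weight 1/24
  (Z=1, Y=1, X=1) weight 1/48
  (Z=1, Y=2, X=2) weight 1/36
  (Z=1, Y=3, X=2) weight 1/24
  (Z=1, Y=4, X=1) weight 1/48
Group by Y:
  weight(Y=1) = 1/16
  weight(Y=2) = 1/12
  weight(Y=3) = 1/8
  weight(Y=4) = 1/16
Total weight = 1/16 + 1/12 + 1/8 + 1/16 = 1/3
P(Y=1 | obs) = 1/16 / 1/3 = 3/16
P(Y=2 | obs) = 1/12 / 1/3 = 1/4
P(Y=3 | obs) = 1/8 / 1/3 = 3/8
P(Y=4 | obs) = 1/16 / 1/3 = 3/16

P(Y = 4 | obs) = 3/16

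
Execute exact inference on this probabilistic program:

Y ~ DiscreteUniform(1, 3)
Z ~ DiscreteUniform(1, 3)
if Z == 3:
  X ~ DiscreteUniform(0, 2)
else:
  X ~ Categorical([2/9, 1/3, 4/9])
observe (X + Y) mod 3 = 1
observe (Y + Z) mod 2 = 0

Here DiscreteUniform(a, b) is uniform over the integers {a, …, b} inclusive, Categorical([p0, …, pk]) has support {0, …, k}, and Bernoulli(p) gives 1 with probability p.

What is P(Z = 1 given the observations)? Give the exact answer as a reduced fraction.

Enumerate traces; 5 have nonzero weight after conditioning:
  (Y=1, Z=1, X=0) weight 2/81
  (Y=1, Z=3, X=0) weight 1/27
  (Y=2, Z=2, X=2) weight 4/81
  (Y=3, Z=1, X=1) weight 1/27
  (Y=3, Z=3, X=1) weight 1/27
Group by Z:
  weight(Z=1) = 5/81
  weight(Z=2) = 4/81
  weight(Z=3) = 2/27
Total weight = 5/81 + 4/81 + 2/27 = 5/27
P(Z=1 | obs) = 5/81 / 5/27 = 1/3
P(Z=2 | obs) = 4/81 / 5/27 = 4/15
P(Z=3 | obs) = 2/27 / 5/27 = 2/5

P(Z = 1 | obs) = 1/3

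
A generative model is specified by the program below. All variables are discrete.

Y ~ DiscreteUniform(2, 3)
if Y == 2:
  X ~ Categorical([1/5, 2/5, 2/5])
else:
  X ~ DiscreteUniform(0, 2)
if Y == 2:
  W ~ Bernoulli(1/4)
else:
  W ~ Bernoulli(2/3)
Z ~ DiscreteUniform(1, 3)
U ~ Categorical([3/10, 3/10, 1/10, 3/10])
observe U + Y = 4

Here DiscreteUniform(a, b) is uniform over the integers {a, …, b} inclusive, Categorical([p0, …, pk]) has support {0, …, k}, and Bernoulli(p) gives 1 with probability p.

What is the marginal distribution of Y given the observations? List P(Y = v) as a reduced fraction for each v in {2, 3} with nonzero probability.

P(Y=2) = 1/4, P(Y=3) = 3/4

Enumerate traces; 36 have nonzero weight after conditioning:
  (Y=2, X=0, W=0, Z=1, U=2) weight 1/400
  (Y=2, X=0, W=0, Z=2, U=2) weight 1/400
  (Y=2, X=0, W=0, Z=3, U=2) weight 1/400
  (Y=2, X=0, W=1, Z=1, U=2) weight 1/1200
  (Y=2, X=0, W=1, Z=2, U=2) weight 1/1200
  (Y=2, X=0, W=1, Z=3, U=2) weight 1/1200
  (Y=2, X=1, W=0, Z=1, U=2) weight 1/200
  (Y=2, X=1, W=0, Z=2, U=2) weight 1/200
  (Y=3, X=0, W=0, Z=1, U=1) weight 1/180
  … 27 more
Group by Y:
  weight(Y=2) = 1/20
  weight(Y=3) = 3/20
Total weight = 1/20 + 3/20 = 1/5
P(Y=2 | obs) = 1/20 / 1/5 = 1/4
P(Y=3 | obs) = 3/20 / 1/5 = 3/4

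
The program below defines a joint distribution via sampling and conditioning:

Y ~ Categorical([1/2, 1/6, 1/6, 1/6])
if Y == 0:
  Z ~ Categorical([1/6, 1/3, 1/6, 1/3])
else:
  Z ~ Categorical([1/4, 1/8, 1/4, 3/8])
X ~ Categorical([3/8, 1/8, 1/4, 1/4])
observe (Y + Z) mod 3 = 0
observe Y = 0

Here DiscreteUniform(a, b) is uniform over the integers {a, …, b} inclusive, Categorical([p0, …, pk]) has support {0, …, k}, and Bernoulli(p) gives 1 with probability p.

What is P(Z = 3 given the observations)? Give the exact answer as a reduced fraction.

Enumerate traces; 8 have nonzero weight after conditioning:
  (Y=0, Z=0, X=0) weight 1/32
  (Y=0, Z=0, X=1) weight 1/96
  (Y=0, Z=0, X=2) weight 1/48
  (Y=0, Z=0, X=3) weight 1/48
  (Y=0, Z=3, X=0) weight 1/16
  (Y=0, Z=3, X=1) weight 1/48
  (Y=0, Z=3, X=2) weight 1/24
  (Y=0, Z=3, X=3) weight 1/24
Group by Z:
  weight(Z=0) = 1/12
  weight(Z=3) = 1/6
Total weight = 1/12 + 1/6 = 1/4
P(Z=0 | obs) = 1/12 / 1/4 = 1/3
P(Z=3 | obs) = 1/6 / 1/4 = 2/3

P(Z = 3 | obs) = 2/3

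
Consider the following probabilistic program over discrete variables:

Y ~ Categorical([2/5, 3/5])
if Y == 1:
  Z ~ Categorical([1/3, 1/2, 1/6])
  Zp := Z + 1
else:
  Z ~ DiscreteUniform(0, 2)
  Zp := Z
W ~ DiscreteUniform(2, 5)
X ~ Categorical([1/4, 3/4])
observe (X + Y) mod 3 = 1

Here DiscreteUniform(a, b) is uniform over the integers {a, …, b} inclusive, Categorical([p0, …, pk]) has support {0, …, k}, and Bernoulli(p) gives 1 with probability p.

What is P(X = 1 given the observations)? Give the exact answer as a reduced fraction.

Enumerate traces; 24 have nonzero weight after conditioning:
  (Y=0, Z=0, W=2, X=1) weight 1/40
  (Y=0, Z=0, W=3, X=1) weight 1/40
  (Y=0, Z=0, W=4, X=1) weight 1/40
  (Y=0, Z=0, W=5, X=1) weight 1/40
  (Y=0, Z=1, W=2, X=1) weight 1/40
  (Y=0, Z=1, W=3, X=1) weight 1/40
  (Y=0, Z=1, W=4, X=1) weight 1/40
  (Y=0, Z=1, W=5, X=1) weight 1/40
  (Y=1, Z=0, W=2, X=0) weight 1/80
  … 15 more
Group by X:
  weight(X=0) = 3/20
  weight(X=1) = 3/10
Total weight = 3/20 + 3/10 = 9/20
P(X=0 | obs) = 3/20 / 9/20 = 1/3
P(X=1 | obs) = 3/10 / 9/20 = 2/3

P(X = 1 | obs) = 2/3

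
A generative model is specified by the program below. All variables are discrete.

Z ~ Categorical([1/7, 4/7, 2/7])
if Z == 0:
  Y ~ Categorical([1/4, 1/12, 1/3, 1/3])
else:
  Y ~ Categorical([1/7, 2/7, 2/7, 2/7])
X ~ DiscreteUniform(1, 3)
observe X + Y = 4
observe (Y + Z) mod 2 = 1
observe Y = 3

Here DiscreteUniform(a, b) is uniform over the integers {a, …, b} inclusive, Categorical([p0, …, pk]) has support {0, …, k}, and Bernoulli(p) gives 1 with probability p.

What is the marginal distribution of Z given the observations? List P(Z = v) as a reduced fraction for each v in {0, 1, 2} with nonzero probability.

P(Z=0) = 7/19, P(Z=2) = 12/19

Enumerate traces; 2 have nonzero weight after conditioning:
  (Z=0, Y=3, X=1) weight 1/63
  (Z=2, Y=3, X=1) weight 4/147
Group by Z:
  weight(Z=0) = 1/63
  weight(Z=2) = 4/147
Total weight = 1/63 + 4/147 = 19/441
P(Z=0 | obs) = 1/63 / 19/441 = 7/19
P(Z=2 | obs) = 4/147 / 19/441 = 12/19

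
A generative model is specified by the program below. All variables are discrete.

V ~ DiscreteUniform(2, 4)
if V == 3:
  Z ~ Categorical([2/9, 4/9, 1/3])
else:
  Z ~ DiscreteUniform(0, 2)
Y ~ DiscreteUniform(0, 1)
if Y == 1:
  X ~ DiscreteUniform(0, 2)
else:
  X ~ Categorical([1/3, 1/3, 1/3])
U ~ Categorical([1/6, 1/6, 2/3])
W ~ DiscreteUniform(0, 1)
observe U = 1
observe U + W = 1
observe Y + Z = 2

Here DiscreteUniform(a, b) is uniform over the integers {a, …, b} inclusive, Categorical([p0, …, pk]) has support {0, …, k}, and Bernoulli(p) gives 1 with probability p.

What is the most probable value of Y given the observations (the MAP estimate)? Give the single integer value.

Enumerate traces; 18 have nonzero weight after conditioning:
  (V=2, Z=1, Y=1, X=0, U=1, W=0) weight 1/648
  (V=2, Z=1, Y=1, X=1, U=1, W=0) weight 1/648
  (V=2, Z=1, Y=1, X=2, U=1, W=0) weight 1/648
  (V=2, Z=2, Y=0, X=0, U=1, W=0) weight 1/648
  (V=2, Z=2, Y=0, X=1, U=1, W=0) weight 1/648
  (V=2, Z=2, Y=0, X=2, U=1, W=0) weight 1/648
  (V=3, Z=1, Y=1, X=0, U=1, W=0) weight 1/486
  (V=3, Z=1, Y=1, X=1, U=1, W=0) weight 1/486
  … 10 more
Group by Y:
  weight(Y=0) = 1/72
  weight(Y=1) = 5/324
Total weight = 1/72 + 5/324 = 19/648
P(Y=0 | obs) = 1/72 / 19/648 = 9/19
P(Y=1 | obs) = 5/324 / 19/648 = 10/19
argmax = 1

argmax_v P(Y = v | obs) = 1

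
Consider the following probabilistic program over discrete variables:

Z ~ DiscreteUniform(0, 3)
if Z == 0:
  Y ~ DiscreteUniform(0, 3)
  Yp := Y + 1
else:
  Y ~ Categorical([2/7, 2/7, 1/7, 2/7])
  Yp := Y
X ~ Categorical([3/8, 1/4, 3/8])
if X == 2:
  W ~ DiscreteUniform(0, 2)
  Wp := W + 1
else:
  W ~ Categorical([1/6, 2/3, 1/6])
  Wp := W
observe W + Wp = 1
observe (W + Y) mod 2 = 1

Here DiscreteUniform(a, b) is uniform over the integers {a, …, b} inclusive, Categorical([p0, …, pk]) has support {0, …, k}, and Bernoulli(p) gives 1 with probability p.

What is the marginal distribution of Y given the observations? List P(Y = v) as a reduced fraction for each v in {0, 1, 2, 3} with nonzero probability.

P(Y=1) = 1/2, P(Y=3) = 1/2

Enumerate traces; 8 have nonzero weight after conditioning:
  (Z=0, Y=1, X=2, W=0) weight 1/128
  (Z=0, Y=3, X=2, W=0) weight 1/128
  (Z=1, Y=1, X=2, W=0) weight 1/112
  (Z=1, Y=3, X=2, W=0) weight 1/112
  (Z=2, Y=1, X=2, W=0) weight 1/112
  (Z=2, Y=3, X=2, W=0) weight 1/112
  (Z=3, Y=1, X=2, W=0) weight 1/112
  (Z=3, Y=3, X=2, W=0) weight 1/112
Group by Y:
  weight(Y=1) = 31/896
  weight(Y=3) = 31/896
Total weight = 31/896 + 31/896 = 31/448
P(Y=1 | obs) = 31/896 / 31/448 = 1/2
P(Y=3 | obs) = 31/896 / 31/448 = 1/2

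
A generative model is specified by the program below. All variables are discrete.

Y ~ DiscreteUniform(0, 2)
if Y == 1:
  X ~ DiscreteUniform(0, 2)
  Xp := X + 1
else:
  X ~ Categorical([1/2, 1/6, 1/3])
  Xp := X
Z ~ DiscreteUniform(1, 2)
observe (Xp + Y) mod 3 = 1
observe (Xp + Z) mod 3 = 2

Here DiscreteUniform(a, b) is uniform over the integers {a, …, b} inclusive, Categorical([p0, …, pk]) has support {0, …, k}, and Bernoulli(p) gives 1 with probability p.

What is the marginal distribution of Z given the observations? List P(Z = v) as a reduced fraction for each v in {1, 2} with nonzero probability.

Enumerate traces; 2 have nonzero weight after conditioning:
  (Y=0, X=1, Z=1) weight 1/36
  (Y=1, X=2, Z=2) weight 1/18
Group by Z:
  weight(Z=1) = 1/36
  weight(Z=2) = 1/18
Total weight = 1/36 + 1/18 = 1/12
P(Z=1 | obs) = 1/36 / 1/12 = 1/3
P(Z=2 | obs) = 1/18 / 1/12 = 2/3

P(Z=1) = 1/3, P(Z=2) = 2/3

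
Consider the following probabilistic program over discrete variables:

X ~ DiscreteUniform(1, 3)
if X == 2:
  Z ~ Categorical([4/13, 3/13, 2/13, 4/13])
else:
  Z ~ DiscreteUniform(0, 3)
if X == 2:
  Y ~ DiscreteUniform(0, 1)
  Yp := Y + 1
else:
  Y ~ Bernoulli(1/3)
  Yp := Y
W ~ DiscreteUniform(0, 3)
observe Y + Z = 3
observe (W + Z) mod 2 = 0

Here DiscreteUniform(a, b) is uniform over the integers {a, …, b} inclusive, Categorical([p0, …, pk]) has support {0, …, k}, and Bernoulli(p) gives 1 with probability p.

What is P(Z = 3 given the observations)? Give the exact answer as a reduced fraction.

Enumerate traces; 12 have nonzero weight after conditioning:
  (X=1, Z=2, Y=1, W=0) weight 1/144
  (X=1, Z=2, Y=1, W=2) weight 1/144
  (X=1, Z=3, Y=0, W=1) weight 1/72
  (X=1, Z=3, Y=0, W=3) weight 1/72
  (X=2, Z=2, Y=1, W=0) weight 1/156
  (X=2, Z=2, Y=1, W=2) weight 1/156
  (X=2, Z=3, Y=0, W=1) weight 1/78
  (X=2, Z=3, Y=0, W=3) weight 1/78
  … 4 more
Group by Z:
  weight(Z=2) = 19/468
  weight(Z=3) = 19/234
Total weight = 19/468 + 19/234 = 19/156
P(Z=2 | obs) = 19/468 / 19/156 = 1/3
P(Z=3 | obs) = 19/234 / 19/156 = 2/3

P(Z = 3 | obs) = 2/3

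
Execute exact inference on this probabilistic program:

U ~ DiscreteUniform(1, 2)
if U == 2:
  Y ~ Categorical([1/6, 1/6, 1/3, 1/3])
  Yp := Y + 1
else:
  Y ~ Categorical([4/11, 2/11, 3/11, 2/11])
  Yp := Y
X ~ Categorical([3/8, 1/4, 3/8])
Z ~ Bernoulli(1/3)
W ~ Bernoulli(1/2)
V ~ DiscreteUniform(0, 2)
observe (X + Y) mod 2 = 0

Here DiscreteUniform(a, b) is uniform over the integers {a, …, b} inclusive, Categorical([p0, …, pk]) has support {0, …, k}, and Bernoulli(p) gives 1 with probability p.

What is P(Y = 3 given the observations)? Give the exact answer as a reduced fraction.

P(Y = 3 | obs) = 17/141

Enumerate traces; 144 have nonzero weight after conditioning:
  (U=1, Y=0, X=0, Z=0, W=0, V=0) weight 1/132
  (U=1, Y=0, X=0, Z=0, W=0, V=1) weight 1/132
  (U=1, Y=0, X=0, Z=0, W=0, V=2) weight 1/132
  (U=1, Y=0, X=0, Z=0, W=1, V=0) weight 1/132
  (U=1, Y=0, X=0, Z=0, W=1, V=1) weight 1/132
  (U=1, Y=0, X=0, Z=0, W=1, V=2) weight 1/132
  (U=1, Y=0, X=0, Z=1, W=0, V=0) weight 1/264
  (U=1, Y=0, X=0, Z=1, W=0, V=1) weight 1/264
  (U=1, Y=1, X=1, Z=0, W=0, V=0) weight 1/396
  (U=1, Y=2, X=0, Z=0, W=0, V=0) weight 1/176
  … 134 more
Group by Y:
  weight(Y=0) = 35/176
  weight(Y=1) = 23/528
  weight(Y=2) = 5/22
  weight(Y=3) = 17/264
Total weight = 35/176 + 23/528 + 5/22 + 17/264 = 47/88
P(Y=0 | obs) = 35/176 / 47/88 = 35/94
P(Y=1 | obs) = 23/528 / 47/88 = 23/282
P(Y=2 | obs) = 5/22 / 47/88 = 20/47
P(Y=3 | obs) = 17/264 / 47/88 = 17/141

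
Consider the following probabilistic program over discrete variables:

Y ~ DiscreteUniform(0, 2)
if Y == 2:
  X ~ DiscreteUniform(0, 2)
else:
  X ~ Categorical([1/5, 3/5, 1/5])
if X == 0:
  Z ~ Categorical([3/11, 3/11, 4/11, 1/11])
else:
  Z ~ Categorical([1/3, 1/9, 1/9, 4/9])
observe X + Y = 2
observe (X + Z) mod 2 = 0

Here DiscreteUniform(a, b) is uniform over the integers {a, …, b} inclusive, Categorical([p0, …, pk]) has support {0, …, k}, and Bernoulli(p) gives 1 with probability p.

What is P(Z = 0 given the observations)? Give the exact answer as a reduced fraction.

Enumerate traces; 6 have nonzero weight after conditioning:
  (Y=0, X=2, Z=0) weight 1/45
  (Y=0, X=2, Z=2) weight 1/135
  (Y=1, X=1, Z=1) weight 1/45
  (Y=1, X=1, Z=3) weight 4/45
  (Y=2, X=0, Z=0) weight 1/33
  (Y=2, X=0, Z=2) weight 4/99
Group by Z:
  weight(Z=0) = 26/495
  weight(Z=1) = 1/45
  weight(Z=2) = 71/1485
  weight(Z=3) = 4/45
Total weight = 26/495 + 1/45 + 71/1485 + 4/45 = 314/1485
P(Z=0 | obs) = 26/495 / 314/1485 = 39/157
P(Z=1 | obs) = 1/45 / 314/1485 = 33/314
P(Z=2 | obs) = 71/1485 / 314/1485 = 71/314
P(Z=3 | obs) = 4/45 / 314/1485 = 66/157

P(Z = 0 | obs) = 39/157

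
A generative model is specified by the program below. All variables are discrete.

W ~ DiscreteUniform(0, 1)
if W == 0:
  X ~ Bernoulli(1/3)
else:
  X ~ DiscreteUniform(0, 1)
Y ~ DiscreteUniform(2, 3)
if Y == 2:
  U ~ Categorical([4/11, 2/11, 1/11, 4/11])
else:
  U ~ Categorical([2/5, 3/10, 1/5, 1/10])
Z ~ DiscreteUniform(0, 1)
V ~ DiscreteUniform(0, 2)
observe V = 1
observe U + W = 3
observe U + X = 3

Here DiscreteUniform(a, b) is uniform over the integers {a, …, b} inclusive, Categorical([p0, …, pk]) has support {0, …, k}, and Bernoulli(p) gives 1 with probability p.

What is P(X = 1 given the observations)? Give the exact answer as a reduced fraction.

Enumerate traces; 8 have nonzero weight after conditioning:
  (W=0, X=0, Y=2, U=3, Z=0, V=1) weight 1/99
  (W=0, X=0, Y=2, U=3, Z=1, V=1) weight 1/99
  (W=0, X=0, Y=3, U=3, Z=0, V=1) weight 1/360
  (W=0, X=0, Y=3, U=3, Z=1, V=1) weight 1/360
  (W=1, X=1, Y=2, U=2, Z=0, V=1) weight 1/528
  (W=1, X=1, Y=2, U=2, Z=1, V=1) weight 1/528
  (W=1, X=1, Y=3, U=2, Z=0, V=1) weight 1/240
  (W=1, X=1, Y=3, U=2, Z=1, V=1) weight 1/240
Group by X:
  weight(X=0) = 17/660
  weight(X=1) = 2/165
Total weight = 17/660 + 2/165 = 5/132
P(X=0 | obs) = 17/660 / 5/132 = 17/25
P(X=1 | obs) = 2/165 / 5/132 = 8/25

P(X = 1 | obs) = 8/25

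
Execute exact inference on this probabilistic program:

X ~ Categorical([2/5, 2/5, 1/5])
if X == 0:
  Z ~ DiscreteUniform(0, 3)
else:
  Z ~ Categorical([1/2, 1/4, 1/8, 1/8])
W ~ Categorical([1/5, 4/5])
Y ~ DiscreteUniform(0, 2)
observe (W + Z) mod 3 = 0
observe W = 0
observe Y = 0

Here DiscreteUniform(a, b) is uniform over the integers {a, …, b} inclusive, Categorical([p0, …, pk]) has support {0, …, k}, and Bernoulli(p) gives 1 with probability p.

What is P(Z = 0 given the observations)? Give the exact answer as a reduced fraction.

P(Z = 0 | obs) = 16/23

Enumerate traces; 6 have nonzero weight after conditioning:
  (X=0, Z=0, W=0, Y=0) weight 1/150
  (X=0, Z=3, W=0, Y=0) weight 1/150
  (X=1, Z=0, W=0, Y=0) weight 1/75
  (X=1, Z=3, W=0, Y=0) weight 1/300
  (X=2, Z=0, W=0, Y=0) weight 1/150
  (X=2, Z=3, W=0, Y=0) weight 1/600
Group by Z:
  weight(Z=0) = 2/75
  weight(Z=3) = 7/600
Total weight = 2/75 + 7/600 = 23/600
P(Z=0 | obs) = 2/75 / 23/600 = 16/23
P(Z=3 | obs) = 7/600 / 23/600 = 7/23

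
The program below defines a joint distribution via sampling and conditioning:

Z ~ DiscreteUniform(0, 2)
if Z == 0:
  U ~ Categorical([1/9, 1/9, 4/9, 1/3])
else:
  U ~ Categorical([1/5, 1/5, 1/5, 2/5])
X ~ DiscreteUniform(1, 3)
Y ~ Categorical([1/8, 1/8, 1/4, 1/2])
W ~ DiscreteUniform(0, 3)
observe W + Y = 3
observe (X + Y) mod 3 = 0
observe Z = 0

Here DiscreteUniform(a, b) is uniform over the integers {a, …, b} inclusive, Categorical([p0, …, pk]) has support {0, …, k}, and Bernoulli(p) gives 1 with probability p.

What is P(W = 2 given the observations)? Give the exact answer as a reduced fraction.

P(W = 2 | obs) = 1/8

Enumerate traces; 16 have nonzero weight after conditioning:
  (Z=0, U=0, X=1, Y=2, W=1) weight 1/1296
  (Z=0, U=0, X=2, Y=1, W=2) weight 1/2592
  (Z=0, U=0, X=3, Y=0, W=3) weight 1/2592
  (Z=0, U=0, X=3, Y=3, W=0) weight 1/648
  (Z=0, U=1, X=1, Y=2, W=1) weight 1/1296
  (Z=0, U=1, X=2, Y=1, W=2) weight 1/2592
  (Z=0, U=1, X=3, Y=0, W=3) weight 1/2592
  (Z=0, U=1, X=3, Y=3, W=0) weight 1/648
  … 8 more
Group by W:
  weight(W=0) = 1/72
  weight(W=1) = 1/144
  weight(W=2) = 1/288
  weight(W=3) = 1/288
Total weight = 1/72 + 1/144 + 1/288 + 1/288 = 1/36
P(W=0 | obs) = 1/72 / 1/36 = 1/2
P(W=1 | obs) = 1/144 / 1/36 = 1/4
P(W=2 | obs) = 1/288 / 1/36 = 1/8
P(W=3 | obs) = 1/288 / 1/36 = 1/8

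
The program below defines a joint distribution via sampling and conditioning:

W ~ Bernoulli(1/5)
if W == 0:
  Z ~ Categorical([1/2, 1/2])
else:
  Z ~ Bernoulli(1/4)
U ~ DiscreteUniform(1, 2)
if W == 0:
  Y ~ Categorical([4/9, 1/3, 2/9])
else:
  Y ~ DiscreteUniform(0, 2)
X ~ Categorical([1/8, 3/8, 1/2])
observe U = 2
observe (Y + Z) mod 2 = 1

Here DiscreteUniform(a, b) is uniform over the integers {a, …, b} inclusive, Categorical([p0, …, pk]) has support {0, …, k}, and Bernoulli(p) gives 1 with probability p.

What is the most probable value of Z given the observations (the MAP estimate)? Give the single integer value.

argmax_v P(Z = v | obs) = 1

Enumerate traces; 18 have nonzero weight after conditioning:
  (W=0, Z=0, U=2, Y=1, X=0) weight 1/120
  (W=0, Z=0, U=2, Y=1, X=1) weight 1/40
  (W=0, Z=0, U=2, Y=1, X=2) weight 1/30
  (W=0, Z=1, U=2, Y=0, X=0) weight 1/90
  (W=0, Z=1, U=2, Y=0, X=1) weight 1/30
  (W=0, Z=1, U=2, Y=0, X=2) weight 2/45
  (W=0, Z=1, U=2, Y=2, X=0) weight 1/180
  (W=0, Z=1, U=2, Y=2, X=1) weight 1/60
  … 10 more
Group by Z:
  weight(Z=0) = 11/120
  weight(Z=1) = 3/20
Total weight = 11/120 + 3/20 = 29/120
P(Z=0 | obs) = 11/120 / 29/120 = 11/29
P(Z=1 | obs) = 3/20 / 29/120 = 18/29
argmax = 1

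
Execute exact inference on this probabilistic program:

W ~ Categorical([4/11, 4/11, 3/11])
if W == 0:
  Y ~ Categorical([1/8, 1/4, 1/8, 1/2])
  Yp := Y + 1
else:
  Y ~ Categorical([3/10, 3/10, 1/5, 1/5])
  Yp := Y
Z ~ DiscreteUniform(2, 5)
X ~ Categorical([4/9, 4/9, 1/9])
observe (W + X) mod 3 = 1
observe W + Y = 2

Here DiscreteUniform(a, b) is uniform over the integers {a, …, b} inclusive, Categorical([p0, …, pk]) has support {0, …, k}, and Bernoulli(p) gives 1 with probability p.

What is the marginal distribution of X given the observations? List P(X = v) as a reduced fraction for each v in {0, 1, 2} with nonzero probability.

Enumerate traces; 12 have nonzero weight after conditioning:
  (W=0, Y=2, Z=2, X=1) weight 1/198
  (W=0, Y=2, Z=3, X=1) weight 1/198
  (W=0, Y=2, Z=4, X=1) weight 1/198
  (W=0, Y=2, Z=5, X=1) weight 1/198
  (W=1, Y=1, Z=2, X=0) weight 2/165
  (W=1, Y=1, Z=3, X=0) weight 2/165
  (W=1, Y=1, Z=4, X=0) weight 2/165
  (W=1, Y=1, Z=5, X=0) weight 2/165
  (W=2, Y=0, Z=2, X=2) weight 1/440
  … 3 more
Group by X:
  weight(X=0) = 8/165
  weight(X=1) = 2/99
  weight(X=2) = 1/110
Total weight = 8/165 + 2/99 + 1/110 = 7/90
P(X=0 | obs) = 8/165 / 7/90 = 48/77
P(X=1 | obs) = 2/99 / 7/90 = 20/77
P(X=2 | obs) = 1/110 / 7/90 = 9/77

P(X=0) = 48/77, P(X=1) = 20/77, P(X=2) = 9/77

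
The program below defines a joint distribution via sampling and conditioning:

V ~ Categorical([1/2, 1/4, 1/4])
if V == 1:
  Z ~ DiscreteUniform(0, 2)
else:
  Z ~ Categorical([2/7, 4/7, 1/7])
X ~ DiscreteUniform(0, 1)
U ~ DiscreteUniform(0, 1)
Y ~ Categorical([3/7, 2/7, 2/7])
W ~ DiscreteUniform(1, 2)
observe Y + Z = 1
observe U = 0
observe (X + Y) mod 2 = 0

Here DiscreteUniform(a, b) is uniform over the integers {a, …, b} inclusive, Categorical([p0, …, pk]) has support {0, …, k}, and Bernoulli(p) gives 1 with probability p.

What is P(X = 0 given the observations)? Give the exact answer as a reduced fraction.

P(X = 0 | obs) = 129/179

Enumerate traces; 12 have nonzero weight after conditioning:
  (V=0, Z=0, X=1, U=0, Y=1, W=1) weight 1/196
  (V=0, Z=0, X=1, U=0, Y=1, W=2) weight 1/196
  (V=0, Z=1, X=0, U=0, Y=0, W=1) weight 3/196
  (V=0, Z=1, X=0, U=0, Y=0, W=2) weight 3/196
  (V=1, Z=0, X=1, U=0, Y=1, W=1) weight 1/336
  (V=1, Z=0, X=1, U=0, Y=1, W=2) weight 1/336
  (V=1, Z=1, X=0, U=0, Y=0, W=1) weight 1/224
  (V=1, Z=1, X=0, U=0, Y=0, W=2) weight 1/224
  … 4 more
Group by X:
  weight(X=0) = 43/784
  weight(X=1) = 25/1176
Total weight = 43/784 + 25/1176 = 179/2352
P(X=0 | obs) = 43/784 / 179/2352 = 129/179
P(X=1 | obs) = 25/1176 / 179/2352 = 50/179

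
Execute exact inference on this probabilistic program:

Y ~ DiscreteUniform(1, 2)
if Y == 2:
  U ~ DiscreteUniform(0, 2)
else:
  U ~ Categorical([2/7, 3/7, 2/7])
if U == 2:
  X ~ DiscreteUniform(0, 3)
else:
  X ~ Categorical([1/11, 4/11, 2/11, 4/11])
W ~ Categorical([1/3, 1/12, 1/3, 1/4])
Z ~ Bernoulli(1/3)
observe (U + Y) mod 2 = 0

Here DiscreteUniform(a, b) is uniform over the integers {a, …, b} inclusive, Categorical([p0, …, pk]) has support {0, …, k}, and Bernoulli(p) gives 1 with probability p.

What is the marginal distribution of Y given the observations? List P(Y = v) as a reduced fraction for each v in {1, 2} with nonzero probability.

Enumerate traces; 96 have nonzero weight after conditioning:
  (Y=1, U=1, X=0, W=0, Z=0) weight 1/231
  (Y=1, U=1, X=0, W=0, Z=1) weight 1/462
  (Y=1, U=1, X=0, W=1, Z=0) weight 1/924
  (Y=1, U=1, X=0, W=1, Z=1) weight 1/1848
  (Y=1, U=1, X=0, W=2, Z=0) weight 1/231
  (Y=1, U=1, X=0, W=2, Z=1) weight 1/462
  (Y=1, U=1, X=0, W=3, Z=0) weight 1/308
  (Y=1, U=1, X=0, W=3, Z=1) weight 1/616
  (Y=2, U=0, X=0, W=0, Z=0) weight 1/297
  … 87 more
Group by Y:
  weight(Y=1) = 3/14
  weight(Y=2) = 1/3
Total weight = 3/14 + 1/3 = 23/42
P(Y=1 | obs) = 3/14 / 23/42 = 9/23
P(Y=2 | obs) = 1/3 / 23/42 = 14/23

P(Y=1) = 9/23, P(Y=2) = 14/23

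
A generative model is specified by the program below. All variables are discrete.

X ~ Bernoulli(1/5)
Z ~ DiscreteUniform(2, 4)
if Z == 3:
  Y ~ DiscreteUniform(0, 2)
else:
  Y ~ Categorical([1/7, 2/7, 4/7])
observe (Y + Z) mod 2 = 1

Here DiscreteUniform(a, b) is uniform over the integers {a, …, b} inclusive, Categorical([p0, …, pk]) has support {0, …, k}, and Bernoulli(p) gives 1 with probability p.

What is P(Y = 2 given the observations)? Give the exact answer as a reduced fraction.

Enumerate traces; 8 have nonzero weight after conditioning:
  (X=0, Z=2, Y=1) weight 8/105
  (X=0, Z=3, Y=0) weight 4/45
  (X=0, Z=3, Y=2) weight 4/45
  (X=0, Z=4, Y=1) weight 8/105
  (X=1, Z=2, Y=1) weight 2/105
  (X=1, Z=3, Y=0) weight 1/45
  (X=1, Z=3, Y=2) weight 1/45
  (X=1, Z=4, Y=1) weight 2/105
Group by Y:
  weight(Y=0) = 1/9
  weight(Y=1) = 4/21
  weight(Y=2) = 1/9
Total weight = 1/9 + 4/21 + 1/9 = 26/63
P(Y=0 | obs) = 1/9 / 26/63 = 7/26
P(Y=1 | obs) = 4/21 / 26/63 = 6/13
P(Y=2 | obs) = 1/9 / 26/63 = 7/26

P(Y = 2 | obs) = 7/26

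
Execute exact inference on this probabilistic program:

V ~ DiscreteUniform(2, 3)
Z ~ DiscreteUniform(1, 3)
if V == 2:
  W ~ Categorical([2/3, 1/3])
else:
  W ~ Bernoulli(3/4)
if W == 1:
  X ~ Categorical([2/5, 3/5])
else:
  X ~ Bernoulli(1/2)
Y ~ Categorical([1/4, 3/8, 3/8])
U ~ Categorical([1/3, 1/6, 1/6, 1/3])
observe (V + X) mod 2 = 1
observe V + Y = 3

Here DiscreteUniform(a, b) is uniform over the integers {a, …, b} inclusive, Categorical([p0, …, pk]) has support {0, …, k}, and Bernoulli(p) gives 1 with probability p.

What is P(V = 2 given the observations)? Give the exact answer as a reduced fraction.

P(V = 2 | obs) = 32/49

Enumerate traces; 48 have nonzero weight after conditioning:
  (V=2, Z=1, W=0, X=1, Y=1, U=0) weight 1/144
  (V=2, Z=1, W=0, X=1, Y=1, U=1) weight 1/288
  (V=2, Z=1, W=0, X=1, Y=1, U=2) weight 1/288
  (V=2, Z=1, W=0, X=1, Y=1, U=3) weight 1/144
  (V=2, Z=1, W=1, X=1, Y=1, U=0) weight 1/240
  (V=2, Z=1, W=1, X=1, Y=1, U=1) weight 1/480
  (V=2, Z=1, W=1, X=1, Y=1, U=2) weight 1/480
  (V=2, Z=1, W=1, X=1, Y=1, U=3) weight 1/240
  (V=3, Z=1, W=0, X=0, Y=0, U=0) weight 1/576
  … 39 more
Group by V:
  weight(V=2) = 1/10
  weight(V=3) = 17/320
Total weight = 1/10 + 17/320 = 49/320
P(V=2 | obs) = 1/10 / 49/320 = 32/49
P(V=3 | obs) = 17/320 / 49/320 = 17/49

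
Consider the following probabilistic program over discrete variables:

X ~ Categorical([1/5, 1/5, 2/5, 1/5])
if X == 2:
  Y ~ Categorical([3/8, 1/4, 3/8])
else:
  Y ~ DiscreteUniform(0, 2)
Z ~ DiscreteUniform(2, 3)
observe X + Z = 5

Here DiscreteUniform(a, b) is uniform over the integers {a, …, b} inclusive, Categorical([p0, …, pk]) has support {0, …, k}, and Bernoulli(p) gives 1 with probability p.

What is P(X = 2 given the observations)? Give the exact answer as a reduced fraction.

Enumerate traces; 6 have nonzero weight after conditioning:
  (X=2, Y=0, Z=3) weight 3/40
  (X=2, Y=1, Z=3) weight 1/20
  (X=2, Y=2, Z=3) weight 3/40
  (X=3, Y=0, Z=2) weight 1/30
  (X=3, Y=1, Z=2) weight 1/30
  (X=3, Y=2, Z=2) weight 1/30
Group by X:
  weight(X=2) = 1/5
  weight(X=3) = 1/10
Total weight = 1/5 + 1/10 = 3/10
P(X=2 | obs) = 1/5 / 3/10 = 2/3
P(X=3 | obs) = 1/10 / 3/10 = 1/3

P(X = 2 | obs) = 2/3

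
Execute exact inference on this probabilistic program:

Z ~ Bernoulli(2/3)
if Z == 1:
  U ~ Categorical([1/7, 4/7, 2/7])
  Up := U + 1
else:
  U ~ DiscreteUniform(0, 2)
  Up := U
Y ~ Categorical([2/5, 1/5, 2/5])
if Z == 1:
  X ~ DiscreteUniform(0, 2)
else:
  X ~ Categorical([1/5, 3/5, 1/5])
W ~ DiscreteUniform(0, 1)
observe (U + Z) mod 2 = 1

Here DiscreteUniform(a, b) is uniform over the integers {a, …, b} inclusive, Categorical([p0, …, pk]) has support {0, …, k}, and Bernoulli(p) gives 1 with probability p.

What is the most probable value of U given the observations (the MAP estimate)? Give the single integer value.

Enumerate traces; 54 have nonzero weight after conditioning:
  (Z=0, U=1, Y=0, X=0, W=0) weight 1/225
  (Z=0, U=1, Y=0, X=0, W=1) weight 1/225
  (Z=0, U=1, Y=0, X=1, W=0) weight 1/75
  (Z=0, U=1, Y=0, X=1, W=1) weight 1/75
  (Z=0, U=1, Y=0, X=2, W=0) weight 1/225
  (Z=0, U=1, Y=0, X=2, W=1) weight 1/225
  (Z=0, U=1, Y=1, X=0, W=0) weight 1/450
  (Z=0, U=1, Y=1, X=0, W=1) weight 1/450
  (Z=1, U=0, Y=0, X=0, W=0) weight 2/315
  (Z=1, U=2, Y=0, X=0, W=0) weight 4/315
  … 44 more
Group by U:
  weight(U=0) = 2/21
  weight(U=1) = 1/9
  weight(U=2) = 4/21
Total weight = 2/21 + 1/9 + 4/21 = 25/63
P(U=0 | obs) = 2/21 / 25/63 = 6/25
P(U=1 | obs) = 1/9 / 25/63 = 7/25
P(U=2 | obs) = 4/21 / 25/63 = 12/25
argmax = 2

argmax_v P(U = v | obs) = 2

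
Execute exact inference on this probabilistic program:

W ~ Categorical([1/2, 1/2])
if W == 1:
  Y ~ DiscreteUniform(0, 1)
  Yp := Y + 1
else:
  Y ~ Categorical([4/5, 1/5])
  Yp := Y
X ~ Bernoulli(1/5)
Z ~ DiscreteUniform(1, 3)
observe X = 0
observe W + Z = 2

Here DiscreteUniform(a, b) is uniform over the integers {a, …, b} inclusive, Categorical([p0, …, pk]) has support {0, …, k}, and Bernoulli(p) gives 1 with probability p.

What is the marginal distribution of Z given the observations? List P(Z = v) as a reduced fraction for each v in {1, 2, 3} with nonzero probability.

Enumerate traces; 4 have nonzero weight after conditioning:
  (W=0, Y=0, X=0, Z=2) weight 8/75
  (W=0, Y=1, X=0, Z=2) weight 2/75
  (W=1, Y=0, X=0, Z=1) weight 1/15
  (W=1, Y=1, X=0, Z=1) weight 1/15
Group by Z:
  weight(Z=1) = 2/15
  weight(Z=2) = 2/15
Total weight = 2/15 + 2/15 = 4/15
P(Z=1 | obs) = 2/15 / 4/15 = 1/2
P(Z=2 | obs) = 2/15 / 4/15 = 1/2

P(Z=1) = 1/2, P(Z=2) = 1/2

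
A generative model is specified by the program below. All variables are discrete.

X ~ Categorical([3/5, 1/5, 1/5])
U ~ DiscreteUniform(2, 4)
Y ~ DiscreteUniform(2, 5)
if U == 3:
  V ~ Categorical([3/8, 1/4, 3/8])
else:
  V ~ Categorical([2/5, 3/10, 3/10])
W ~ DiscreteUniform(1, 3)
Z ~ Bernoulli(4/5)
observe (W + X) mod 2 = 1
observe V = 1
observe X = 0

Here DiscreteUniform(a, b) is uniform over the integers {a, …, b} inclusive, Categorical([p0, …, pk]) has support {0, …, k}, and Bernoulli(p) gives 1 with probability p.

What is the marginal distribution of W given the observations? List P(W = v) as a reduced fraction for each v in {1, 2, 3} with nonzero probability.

Enumerate traces; 48 have nonzero weight after conditioning:
  (X=0, U=2, Y=2, V=1, W=1, Z=0) weight 1/1000
  (X=0, U=2, Y=2, V=1, W=1, Z=1) weight 1/250
  (X=0, U=2, Y=2, V=1, W=3, Z=0) weight 1/1000
  (X=0, U=2, Y=2, V=1, W=3, Z=1) weight 1/250
  (X=0, U=2, Y=3, V=1, W=1, Z=0) weight 1/1000
  (X=0, U=2, Y=3, V=1, W=1, Z=1) weight 1/250
  (X=0, U=2, Y=3, V=1, W=3, Z=0) weight 1/1000
  (X=0, U=2, Y=3, V=1, W=3, Z=1) weight 1/250
  … 40 more
Group by W:
  weight(W=1) = 17/300
  weight(W=3) = 17/300
Total weight = 17/300 + 17/300 = 17/150
P(W=1 | obs) = 17/300 / 17/150 = 1/2
P(W=3 | obs) = 17/300 / 17/150 = 1/2

P(W=1) = 1/2, P(W=3) = 1/2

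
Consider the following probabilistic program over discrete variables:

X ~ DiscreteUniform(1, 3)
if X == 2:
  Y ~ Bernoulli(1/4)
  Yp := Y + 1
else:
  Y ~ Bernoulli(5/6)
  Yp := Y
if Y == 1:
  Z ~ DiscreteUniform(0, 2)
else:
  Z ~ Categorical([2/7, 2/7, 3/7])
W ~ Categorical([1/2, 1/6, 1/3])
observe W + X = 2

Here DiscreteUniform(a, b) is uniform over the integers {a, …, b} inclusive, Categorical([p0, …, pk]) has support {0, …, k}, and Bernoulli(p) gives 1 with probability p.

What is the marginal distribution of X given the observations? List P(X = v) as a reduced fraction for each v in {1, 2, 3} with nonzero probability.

Enumerate traces; 12 have nonzero weight after conditioning:
  (X=1, Y=0, Z=0, W=1) weight 1/378
  (X=1, Y=0, Z=1, W=1) weight 1/378
  (X=1, Y=0, Z=2, W=1) weight 1/252
  (X=1, Y=1, Z=0, W=1) weight 5/324
  (X=1, Y=1, Z=1, W=1) weight 5/324
  (X=1, Y=1, Z=2, W=1) weight 5/324
  (X=2, Y=0, Z=0, W=0) weight 1/28
  (X=2, Y=0, Z=1, W=0) weight 1/28
  … 4 more
Group by X:
  weight(X=1) = 1/18
  weight(X=2) = 1/6
Total weight = 1/18 + 1/6 = 2/9
P(X=1 | obs) = 1/18 / 2/9 = 1/4
P(X=2 | obs) = 1/6 / 2/9 = 3/4

P(X=1) = 1/4, P(X=2) = 3/4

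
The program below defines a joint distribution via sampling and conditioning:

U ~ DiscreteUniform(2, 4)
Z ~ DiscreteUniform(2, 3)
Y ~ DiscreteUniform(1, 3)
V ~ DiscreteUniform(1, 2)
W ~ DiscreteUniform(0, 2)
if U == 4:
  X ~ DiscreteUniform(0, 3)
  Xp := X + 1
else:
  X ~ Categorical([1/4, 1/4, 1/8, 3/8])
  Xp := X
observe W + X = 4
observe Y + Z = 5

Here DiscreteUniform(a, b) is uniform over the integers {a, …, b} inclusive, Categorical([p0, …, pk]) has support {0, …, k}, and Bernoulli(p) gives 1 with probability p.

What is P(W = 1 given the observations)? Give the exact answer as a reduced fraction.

Enumerate traces; 24 have nonzero weight after conditioning:
  (U=2, Z=2, Y=3, V=1, W=1, X=3) weight 1/288
  (U=2, Z=2, Y=3, V=1, W=2, X=2) weight 1/864
  (U=2, Z=2, Y=3, V=2, W=1, X=3) weight 1/288
  (U=2, Z=2, Y=3, V=2, W=2, X=2) weight 1/864
  (U=2, Z=3, Y=2, V=1, W=1, X=3) weight 1/288
  (U=2, Z=3, Y=2, V=1, W=2, X=2) weight 1/864
  (U=2, Z=3, Y=2, V=2, W=1, X=3) weight 1/288
  (U=2, Z=3, Y=2, V=2, W=2, X=2) weight 1/864
  … 16 more
Group by W:
  weight(W=1) = 1/27
  weight(W=2) = 1/54
Total weight = 1/27 + 1/54 = 1/18
P(W=1 | obs) = 1/27 / 1/18 = 2/3
P(W=2 | obs) = 1/54 / 1/18 = 1/3

P(W = 1 | obs) = 2/3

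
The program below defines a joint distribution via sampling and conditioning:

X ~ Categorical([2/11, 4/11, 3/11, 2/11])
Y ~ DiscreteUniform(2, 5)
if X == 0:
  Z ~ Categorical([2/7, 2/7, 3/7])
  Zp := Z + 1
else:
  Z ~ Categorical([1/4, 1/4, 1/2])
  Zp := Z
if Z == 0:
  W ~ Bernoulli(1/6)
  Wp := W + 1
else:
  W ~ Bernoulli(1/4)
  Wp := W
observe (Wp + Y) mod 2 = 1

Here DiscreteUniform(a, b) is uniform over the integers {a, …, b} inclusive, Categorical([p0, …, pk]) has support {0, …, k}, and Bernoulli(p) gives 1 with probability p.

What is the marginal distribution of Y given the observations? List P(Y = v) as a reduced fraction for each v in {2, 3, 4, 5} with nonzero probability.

P(Y=2) = 211/1056, P(Y=3) = 317/1056, P(Y=4) = 211/1056, P(Y=5) = 317/1056

Enumerate traces; 48 have nonzero weight after conditioning:
  (X=0, Y=2, Z=0, W=0) weight 5/462
  (X=0, Y=2, Z=1, W=1) weight 1/308
  (X=0, Y=2, Z=2, W=1) weight 3/616
  (X=0, Y=3, Z=0, W=1) weight 1/462
  (X=0, Y=3, Z=1, W=0) weight 3/308
  (X=0, Y=3, Z=2, W=0) weight 9/616
  (X=0, Y=4, Z=0, W=0) weight 5/462
  (X=0, Y=4, Z=1, W=1) weight 1/308
  (X=0, Y=5, Z=0, W=1) weight 1/462
  … 39 more
Group by Y:
  weight(Y=2) = 211/2112
  weight(Y=3) = 317/2112
  weight(Y=4) = 211/2112
  weight(Y=5) = 317/2112
Total weight = 211/2112 + 317/2112 + 211/2112 + 317/2112 = 1/2
P(Y=2 | obs) = 211/2112 / 1/2 = 211/1056
P(Y=3 | obs) = 317/2112 / 1/2 = 317/1056
P(Y=4 | obs) = 211/2112 / 1/2 = 211/1056
P(Y=5 | obs) = 317/2112 / 1/2 = 317/1056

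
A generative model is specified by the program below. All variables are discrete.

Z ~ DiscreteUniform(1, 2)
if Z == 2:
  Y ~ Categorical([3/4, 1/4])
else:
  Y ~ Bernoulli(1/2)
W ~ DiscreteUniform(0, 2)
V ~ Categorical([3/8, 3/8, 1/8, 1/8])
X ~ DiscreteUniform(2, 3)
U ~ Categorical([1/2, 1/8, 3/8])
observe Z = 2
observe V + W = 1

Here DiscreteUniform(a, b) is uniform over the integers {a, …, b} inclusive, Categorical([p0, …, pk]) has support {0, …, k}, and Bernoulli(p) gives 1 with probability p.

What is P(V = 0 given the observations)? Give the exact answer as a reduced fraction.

Enumerate traces; 24 have nonzero weight after conditioning:
  (Z=2, Y=0, W=0, V=1, X=2, U=0) weight 3/256
  (Z=2, Y=0, W=0, V=1, X=2, U=1) weight 3/1024
  (Z=2, Y=0, W=0, V=1, X=2, U=2) weight 9/1024
  (Z=2, Y=0, W=0, V=1, X=3, U=0) weight 3/256
  (Z=2, Y=0, W=0, V=1, X=3, U=1) weight 3/1024
  (Z=2, Y=0, W=0, V=1, X=3, U=2) weight 9/1024
  (Z=2, Y=0, W=1, V=0, X=2, U=0) weight 3/256
  (Z=2, Y=0, W=1, V=0, X=2, U=1) weight 3/1024
  … 16 more
Group by V:
  weight(V=0) = 1/16
  weight(V=1) = 1/16
Total weight = 1/16 + 1/16 = 1/8
P(V=0 | obs) = 1/16 / 1/8 = 1/2
P(V=1 | obs) = 1/16 / 1/8 = 1/2

P(V = 0 | obs) = 1/2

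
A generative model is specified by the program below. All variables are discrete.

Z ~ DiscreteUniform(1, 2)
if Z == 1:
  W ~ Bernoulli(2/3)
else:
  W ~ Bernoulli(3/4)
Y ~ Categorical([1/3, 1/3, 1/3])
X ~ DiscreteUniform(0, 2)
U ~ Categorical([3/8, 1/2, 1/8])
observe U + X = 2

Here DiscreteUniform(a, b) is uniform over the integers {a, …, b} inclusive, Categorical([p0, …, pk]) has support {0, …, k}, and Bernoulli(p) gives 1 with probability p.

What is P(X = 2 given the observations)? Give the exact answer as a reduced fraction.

P(X = 2 | obs) = 3/8

Enumerate traces; 36 have nonzero weight after conditioning:
  (Z=1, W=0, Y=0, X=0, U=2) weight 1/432
  (Z=1, W=0, Y=0, X=1, U=1) weight 1/108
  (Z=1, W=0, Y=0, X=2, U=0) weight 1/144
  (Z=1, W=0, Y=1, X=0, U=2) weight 1/432
  (Z=1, W=0, Y=1, X=1, U=1) weight 1/108
  (Z=1, W=0, Y=1, X=2, U=0) weight 1/144
  (Z=1, W=0, Y=2, X=0, U=2) weight 1/432
  (Z=1, W=0, Y=2, X=1, U=1) weight 1/108
  … 28 more
Group by X:
  weight(X=0) = 1/24
  weight(X=1) = 1/6
  weight(X=2) = 1/8
Total weight = 1/24 + 1/6 + 1/8 = 1/3
P(X=0 | obs) = 1/24 / 1/3 = 1/8
P(X=1 | obs) = 1/6 / 1/3 = 1/2
P(X=2 | obs) = 1/8 / 1/3 = 3/8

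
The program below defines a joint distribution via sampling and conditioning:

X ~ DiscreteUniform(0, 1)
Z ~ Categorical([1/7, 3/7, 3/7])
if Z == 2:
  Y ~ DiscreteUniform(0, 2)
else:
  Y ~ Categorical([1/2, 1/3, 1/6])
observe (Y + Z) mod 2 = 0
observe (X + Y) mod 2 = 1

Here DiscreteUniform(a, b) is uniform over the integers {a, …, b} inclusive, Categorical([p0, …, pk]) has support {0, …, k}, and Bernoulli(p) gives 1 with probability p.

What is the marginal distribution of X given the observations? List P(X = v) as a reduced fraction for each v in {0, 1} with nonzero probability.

P(X=0) = 3/11, P(X=1) = 8/11

Enumerate traces; 5 have nonzero weight after conditioning:
  (X=0, Z=1, Y=1) weight 1/14
  (X=1, Z=0, Y=0) weight 1/28
  (X=1, Z=0, Y=2) weight 1/84
  (X=1, Z=2, Y=0) weight 1/14
  (X=1, Z=2, Y=2) weight 1/14
Group by X:
  weight(X=0) = 1/14
  weight(X=1) = 4/21
Total weight = 1/14 + 4/21 = 11/42
P(X=0 | obs) = 1/14 / 11/42 = 3/11
P(X=1 | obs) = 4/21 / 11/42 = 8/11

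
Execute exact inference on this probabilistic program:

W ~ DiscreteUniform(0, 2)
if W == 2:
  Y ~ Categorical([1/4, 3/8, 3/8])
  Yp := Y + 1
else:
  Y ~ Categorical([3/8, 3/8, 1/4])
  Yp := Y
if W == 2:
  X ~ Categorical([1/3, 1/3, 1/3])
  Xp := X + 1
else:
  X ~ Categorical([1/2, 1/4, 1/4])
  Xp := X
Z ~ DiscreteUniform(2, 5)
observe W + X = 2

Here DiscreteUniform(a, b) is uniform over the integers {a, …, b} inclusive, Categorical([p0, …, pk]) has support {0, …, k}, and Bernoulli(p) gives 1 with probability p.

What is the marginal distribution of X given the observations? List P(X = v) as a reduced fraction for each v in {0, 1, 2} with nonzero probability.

Enumerate traces; 36 have nonzero weight after conditioning:
  (W=0, Y=0, X=2, Z=2) weight 1/128
  (W=0, Y=0, X=2, Z=3) weight 1/128
  (W=0, Y=0, X=2, Z=4) weight 1/128
  (W=0, Y=0, X=2, Z=5) weight 1/128
  (W=0, Y=1, X=2, Z=2) weight 1/128
  (W=0, Y=1, X=2, Z=3) weight 1/128
  (W=0, Y=1, X=2, Z=4) weight 1/128
  (W=0, Y=1, X=2, Z=5) weight 1/128
  (W=1, Y=0, X=1, Z=2) weight 1/128
  (W=2, Y=0, X=0, Z=2) weight 1/144
  … 26 more
Group by X:
  weight(X=0) = 1/9
  weight(X=1) = 1/12
  weight(X=2) = 1/12
Total weight = 1/9 + 1/12 + 1/12 = 5/18
P(X=0 | obs) = 1/9 / 5/18 = 2/5
P(X=1 | obs) = 1/12 / 5/18 = 3/10
P(X=2 | obs) = 1/12 / 5/18 = 3/10

P(X=0) = 2/5, P(X=1) = 3/10, P(X=2) = 3/10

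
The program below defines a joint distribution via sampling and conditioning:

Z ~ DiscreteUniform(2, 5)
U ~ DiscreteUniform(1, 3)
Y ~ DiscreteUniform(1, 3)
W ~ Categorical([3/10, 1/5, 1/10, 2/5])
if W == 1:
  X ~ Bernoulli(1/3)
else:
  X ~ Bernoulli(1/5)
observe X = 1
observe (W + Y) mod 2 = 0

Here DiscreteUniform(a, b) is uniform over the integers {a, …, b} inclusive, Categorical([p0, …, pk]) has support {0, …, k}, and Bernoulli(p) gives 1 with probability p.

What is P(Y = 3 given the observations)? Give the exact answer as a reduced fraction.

P(Y = 3 | obs) = 11/28

Enumerate traces; 72 have nonzero weight after conditioning:
  (Z=2, U=1, Y=1, W=1, X=1) weight 1/540
  (Z=2, U=1, Y=1, W=3, X=1) weight 1/450
  (Z=2, U=1, Y=2, W=0, X=1) weight 1/600
  (Z=2, U=1, Y=2, W=2, X=1) weight 1/1800
  (Z=2, U=1, Y=3, W=1, X=1) weight 1/540
  (Z=2, U=1, Y=3, W=3, X=1) weight 1/450
  (Z=2, U=2, Y=1, W=1, X=1) weight 1/540
  (Z=2, U=2, Y=1, W=3, X=1) weight 1/450
  … 64 more
Group by Y:
  weight(Y=1) = 11/225
  weight(Y=2) = 2/75
  weight(Y=3) = 11/225
Total weight = 11/225 + 2/75 + 11/225 = 28/225
P(Y=1 | obs) = 11/225 / 28/225 = 11/28
P(Y=2 | obs) = 2/75 / 28/225 = 3/14
P(Y=3 | obs) = 11/225 / 28/225 = 11/28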